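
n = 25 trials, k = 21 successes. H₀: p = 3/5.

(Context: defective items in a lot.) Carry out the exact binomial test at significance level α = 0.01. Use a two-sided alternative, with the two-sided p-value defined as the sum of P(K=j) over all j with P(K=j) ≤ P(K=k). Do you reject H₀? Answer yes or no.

reject H₀: no

Exact binomial: n=25, k=21, p₀=3/5=0.6000
P(X=j) = C(n,j)·p₀^j·(1−p₀)^(n−j); p = Σ P(X=j) over j with P(X=j) ≤ P(X=21)
p-value (two-sided) = 0.01380
At α=0.01: p ≥ α → fail to reject H₀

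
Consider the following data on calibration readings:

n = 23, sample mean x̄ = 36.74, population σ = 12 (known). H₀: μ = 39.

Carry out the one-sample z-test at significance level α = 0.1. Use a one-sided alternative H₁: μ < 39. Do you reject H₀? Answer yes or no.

reject H₀: no

SE = σ/√n = 12/√23 = 2.5022
z = (x̄−μ₀)/SE = (36.74−39)/2.5022 = -0.9032
p-value (one-sided, H₁ less) = 0.18321
At α=0.1: p ≥ α → fail to reject H₀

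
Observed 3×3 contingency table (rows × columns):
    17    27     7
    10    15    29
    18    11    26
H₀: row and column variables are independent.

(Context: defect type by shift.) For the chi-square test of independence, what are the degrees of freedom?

degrees of freedom = 4

df = (r−1)(c−1) = (3−1)·(3−1) = 4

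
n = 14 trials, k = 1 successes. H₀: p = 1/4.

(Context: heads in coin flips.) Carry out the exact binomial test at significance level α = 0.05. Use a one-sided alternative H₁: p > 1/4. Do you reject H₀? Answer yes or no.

reject H₀: no

Exact binomial: n=14, k=1, p₀=1/4=0.2500
P(X≥1) from Σ C(n,i)·p₀^i·(1−p₀)^(n−i)
p-value (one-sided, H₁ greater) = 0.98218
At α=0.05: p ≥ α → fail to reject H₀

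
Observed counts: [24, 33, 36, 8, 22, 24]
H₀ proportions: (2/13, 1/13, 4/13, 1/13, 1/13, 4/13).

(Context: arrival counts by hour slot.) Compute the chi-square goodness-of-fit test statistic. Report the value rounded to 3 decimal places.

n = 147; E_i = n·p_i = [22.62, 11.31, 45.23, 11.31, 11.31, 45.23]
χ² = (24−22.62)²/22.62 + (33−11.31)²/11.31 + (36−45.23)²/45.23 + (8−11.31)²/11.31 + (22−11.31)²/11.31 + (24−45.23)²/45.23 = 64.6259
df = 5

test statistic = 64.626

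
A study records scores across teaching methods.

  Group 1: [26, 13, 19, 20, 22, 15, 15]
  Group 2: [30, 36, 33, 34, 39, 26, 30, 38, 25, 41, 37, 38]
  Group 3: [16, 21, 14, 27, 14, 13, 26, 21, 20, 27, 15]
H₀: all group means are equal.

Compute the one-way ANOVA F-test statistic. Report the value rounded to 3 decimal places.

test statistic = 29.764

Group means [18.57, 33.92, 19.45], grand mean 25.033
SSB = Σnᵢ(x̄ᵢ−x̄)² = 1581.608; SSW = ΣΣ(x−x̄ᵢ)² = 717.358
MSB = 1581.608/2 = 790.8042; MSW = 717.358/27 = 26.5688
F = MSB/MSW = 29.7644
df = (2, 27)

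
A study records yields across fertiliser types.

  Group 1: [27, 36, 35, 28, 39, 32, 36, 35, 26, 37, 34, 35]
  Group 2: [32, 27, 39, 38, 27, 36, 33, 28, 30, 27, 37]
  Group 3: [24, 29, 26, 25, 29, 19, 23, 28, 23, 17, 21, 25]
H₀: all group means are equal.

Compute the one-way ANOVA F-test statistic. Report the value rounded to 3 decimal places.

Group means [33.33, 32.18, 24.08], grand mean 29.800
SSB = Σnᵢ(x̄ᵢ−x̄)² = 604.380; SSW = ΣΣ(x−x̄ᵢ)² = 571.220
MSB = 604.380/2 = 302.1902; MSW = 571.220/32 = 17.8506
F = MSB/MSW = 16.9288
df = (2, 32)

test statistic = 16.929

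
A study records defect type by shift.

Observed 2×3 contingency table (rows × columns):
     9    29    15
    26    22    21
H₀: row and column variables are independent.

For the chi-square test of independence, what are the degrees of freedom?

degrees of freedom = 2

df = (r−1)(c−1) = (2−1)·(3−1) = 2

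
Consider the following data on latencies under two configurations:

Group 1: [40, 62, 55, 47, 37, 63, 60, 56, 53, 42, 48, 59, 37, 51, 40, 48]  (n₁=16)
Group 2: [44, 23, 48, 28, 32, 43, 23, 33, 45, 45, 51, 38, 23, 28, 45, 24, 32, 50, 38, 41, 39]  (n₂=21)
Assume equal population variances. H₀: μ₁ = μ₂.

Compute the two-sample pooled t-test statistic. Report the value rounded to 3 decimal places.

x̄₁=49.875, s₁=8.884, n₁=16
x̄₂=36.810, s₂=9.405, n₂=21
s_p² = [15·8.884² + 20·9.405²]/35 = 84.3711
SE = √(s_p²·(1/16+1/21)) = 3.0481
t = (49.875−36.810)/3.0481 = 4.2864
df = 35

test statistic = 4.286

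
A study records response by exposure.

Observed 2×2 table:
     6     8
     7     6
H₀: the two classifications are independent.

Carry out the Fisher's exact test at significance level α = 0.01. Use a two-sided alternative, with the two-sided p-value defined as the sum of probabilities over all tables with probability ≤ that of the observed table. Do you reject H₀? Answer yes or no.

Margins: r₁=14, r₂=13, c₁=13, c₂=14, n=27
p_obs = C(14,6)·C(13,7)/C(27,13); sum pmf over tables with pmf ≤ p_obs
p-value (two-sided) = 0.70639
At α=0.01: p ≥ α → fail to reject H₀

reject H₀: no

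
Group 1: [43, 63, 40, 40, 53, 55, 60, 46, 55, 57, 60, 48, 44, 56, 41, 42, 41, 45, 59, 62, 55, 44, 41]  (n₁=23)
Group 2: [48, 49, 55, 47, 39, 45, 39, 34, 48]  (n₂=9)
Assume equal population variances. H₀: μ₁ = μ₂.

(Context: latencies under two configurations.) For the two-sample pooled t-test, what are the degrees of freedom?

degrees of freedom = 30

df = n₁ + n₂ − 2 = 23 + 9 − 2 = 30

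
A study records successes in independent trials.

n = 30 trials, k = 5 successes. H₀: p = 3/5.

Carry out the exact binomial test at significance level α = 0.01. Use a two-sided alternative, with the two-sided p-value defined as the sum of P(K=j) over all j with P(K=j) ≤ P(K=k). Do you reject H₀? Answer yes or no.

reject H₀: yes

Exact binomial: n=30, k=5, p₀=3/5=0.6000
P(X=j) = C(n,j)·p₀^j·(1−p₀)^(n−j); p = Σ P(X=j) over j with P(X=j) ≤ P(X=5)
p-value (two-sided) = 0.00000
At α=0.01: p < α → reject H₀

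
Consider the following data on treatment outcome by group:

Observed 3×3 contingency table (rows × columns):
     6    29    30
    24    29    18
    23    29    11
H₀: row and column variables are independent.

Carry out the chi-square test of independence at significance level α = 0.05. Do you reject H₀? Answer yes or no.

reject H₀: yes

Row totals [65, 71, 63], col totals [53, 87, 59], n=199
χ² = (6−17.31)²/17.31 + (29−28.42)²/28.42 + (30−19.27)²/19.27 + (24−18.91)²/18.91 + (29−31.04)²/31.04 + (18−21.05)²/21.05 + (23−16.78)²/16.78 + (29−27.54)²/27.54 + (11−18.68)²/18.68 = 20.8624
df = 4
p-value (upper-tail) = 0.00034
At α=0.05: p < α → reject H₀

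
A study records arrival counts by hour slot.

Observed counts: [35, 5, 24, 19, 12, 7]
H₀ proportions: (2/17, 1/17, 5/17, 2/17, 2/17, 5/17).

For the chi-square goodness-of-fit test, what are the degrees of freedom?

df = k − 1 = 6 − 1 = 5

degrees of freedom = 5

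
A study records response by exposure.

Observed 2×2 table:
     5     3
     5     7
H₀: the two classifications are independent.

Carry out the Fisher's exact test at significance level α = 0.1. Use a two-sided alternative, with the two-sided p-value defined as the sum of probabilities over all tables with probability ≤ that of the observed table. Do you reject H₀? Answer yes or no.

Margins: r₁=8, r₂=12, c₁=10, c₂=10, n=20
p_obs = C(8,5)·C(12,5)/C(20,10); sum pmf over tables with pmf ≤ p_obs
p-value (two-sided) = 0.64992
At α=0.1: p ≥ α → fail to reject H₀

reject H₀: no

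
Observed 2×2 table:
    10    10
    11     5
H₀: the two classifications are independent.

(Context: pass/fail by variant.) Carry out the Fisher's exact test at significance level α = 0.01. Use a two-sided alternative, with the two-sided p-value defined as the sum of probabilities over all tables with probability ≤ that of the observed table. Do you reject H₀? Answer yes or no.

reject H₀: no

Margins: r₁=20, r₂=16, c₁=21, c₂=15, n=36
p_obs = C(20,10)·C(16,11)/C(36,21); sum pmf over tables with pmf ≤ p_obs
p-value (two-sided) = 0.32043
At α=0.01: p ≥ α → fail to reject H₀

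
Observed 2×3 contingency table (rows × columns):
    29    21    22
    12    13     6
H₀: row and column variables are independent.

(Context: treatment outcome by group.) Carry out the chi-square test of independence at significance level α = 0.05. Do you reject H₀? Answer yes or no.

Row totals [72, 31], col totals [41, 34, 28], n=103
χ² = (29−28.66)²/28.66 + (21−23.77)²/23.77 + (22−19.57)²/19.57 + (12−12.34)²/12.34 + (13−10.23)²/10.23 + (6−8.43)²/8.43 = 2.0838
df = 2
p-value (upper-tail) = 0.35279
At α=0.05: p ≥ α → fail to reject H₀

reject H₀: no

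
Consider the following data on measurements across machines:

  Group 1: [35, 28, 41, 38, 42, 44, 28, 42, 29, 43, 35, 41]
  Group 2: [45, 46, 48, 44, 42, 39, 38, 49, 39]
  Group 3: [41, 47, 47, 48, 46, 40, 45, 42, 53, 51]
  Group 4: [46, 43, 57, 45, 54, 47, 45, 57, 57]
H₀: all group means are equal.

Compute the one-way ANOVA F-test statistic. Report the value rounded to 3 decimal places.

Group means [37.17, 43.33, 46.00, 50.11], grand mean 43.675
SSB = Σnᵢ(x̄ᵢ−x̄)² = 936.219; SSW = ΣΣ(x−x̄ᵢ)² = 978.556
MSB = 936.219/3 = 312.0731; MSW = 978.556/36 = 27.1821
F = MSB/MSW = 11.4808
df = (3, 36)

test statistic = 11.481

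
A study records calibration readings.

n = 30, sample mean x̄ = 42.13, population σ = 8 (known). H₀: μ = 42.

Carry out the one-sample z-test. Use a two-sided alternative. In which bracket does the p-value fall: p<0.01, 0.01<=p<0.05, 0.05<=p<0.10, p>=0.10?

p-value bracket: p>=0.10

SE = σ/√n = 8/√30 = 1.4606
z = (x̄−μ₀)/SE = (42.13−42)/1.4606 = 0.0890
p-value (two-sided) = 0.92908
→ bracket: p>=0.10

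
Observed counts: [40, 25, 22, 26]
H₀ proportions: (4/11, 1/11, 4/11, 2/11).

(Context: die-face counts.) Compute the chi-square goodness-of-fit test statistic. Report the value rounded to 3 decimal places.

n = 113; E_i = n·p_i = [41.09, 10.27, 41.09, 20.55]
χ² = (40−41.09)²/41.09 + (25−10.27)²/10.27 + (22−41.09)²/41.09 + (26−20.55)²/20.55 = 31.4602
df = 3

test statistic = 31.460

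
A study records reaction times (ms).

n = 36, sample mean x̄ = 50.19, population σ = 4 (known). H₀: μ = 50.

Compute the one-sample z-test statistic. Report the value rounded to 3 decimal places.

test statistic = 0.285

SE = σ/√n = 4/√36 = 0.6667
z = (x̄−μ₀)/SE = (50.19−50)/0.6667 = 0.2850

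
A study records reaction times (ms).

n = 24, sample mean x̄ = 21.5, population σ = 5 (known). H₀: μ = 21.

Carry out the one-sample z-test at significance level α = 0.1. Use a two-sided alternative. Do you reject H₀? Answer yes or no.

reject H₀: no

SE = σ/√n = 5/√24 = 1.0206
z = (x̄−μ₀)/SE = (21.5−21)/1.0206 = 0.4899
p-value (two-sided) = 0.62421
At α=0.1: p ≥ α → fail to reject H₀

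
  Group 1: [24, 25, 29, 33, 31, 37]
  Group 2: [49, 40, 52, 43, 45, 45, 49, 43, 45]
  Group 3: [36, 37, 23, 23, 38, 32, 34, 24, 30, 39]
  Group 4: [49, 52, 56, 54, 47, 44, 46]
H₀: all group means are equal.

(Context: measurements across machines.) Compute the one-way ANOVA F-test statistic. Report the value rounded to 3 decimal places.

Group means [29.83, 45.67, 31.60, 49.71], grand mean 39.188
SSB = Σnᵢ(x̄ᵢ−x̄)² = 2254.213; SSW = ΣΣ(x−x̄ᵢ)² = 706.662
MSB = 2254.213/3 = 751.4044; MSW = 706.662/28 = 25.2379
F = MSB/MSW = 29.7728
df = (3, 28)

test statistic = 29.773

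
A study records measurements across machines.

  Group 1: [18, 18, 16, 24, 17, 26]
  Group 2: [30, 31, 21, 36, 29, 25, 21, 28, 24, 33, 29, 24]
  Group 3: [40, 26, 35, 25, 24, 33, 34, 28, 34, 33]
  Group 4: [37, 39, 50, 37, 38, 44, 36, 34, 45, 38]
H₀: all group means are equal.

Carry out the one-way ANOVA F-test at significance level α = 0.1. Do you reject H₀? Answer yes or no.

reject H₀: yes

Group means [19.83, 27.58, 31.20, 39.80], grand mean 30.526
SSB = Σnᵢ(x̄ᵢ−x̄)² = 1654.524; SSW = ΣΣ(x−x̄ᵢ)² = 786.950
MSB = 1654.524/3 = 551.5079; MSW = 786.950/34 = 23.1456
F = MSB/MSW = 23.8278
df = (3, 34)
p-value (upper-tail) = 0.00000
At α=0.1: p < α → reject H₀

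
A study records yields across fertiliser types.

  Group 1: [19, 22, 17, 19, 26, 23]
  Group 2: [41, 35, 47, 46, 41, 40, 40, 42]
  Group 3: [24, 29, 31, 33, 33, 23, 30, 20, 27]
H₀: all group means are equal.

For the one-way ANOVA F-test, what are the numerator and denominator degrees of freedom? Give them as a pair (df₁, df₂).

degrees of freedom = [2, 20]

k = 3 groups, N = 23 total
df = (k−1, N−k) = (3−1, 23−3) = (2, 20)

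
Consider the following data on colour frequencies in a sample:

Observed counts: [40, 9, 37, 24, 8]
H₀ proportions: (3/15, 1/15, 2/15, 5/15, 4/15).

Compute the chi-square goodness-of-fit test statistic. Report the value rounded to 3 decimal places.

test statistic = 63.784

n = 118; E_i = n·p_i = [23.60, 7.87, 15.73, 39.33, 31.47]
χ² = (40−23.60)²/23.60 + (9−7.87)²/7.87 + (37−15.73)²/15.73 + (24−39.33)²/39.33 + (8−31.47)²/31.47 = 63.7839
df = 4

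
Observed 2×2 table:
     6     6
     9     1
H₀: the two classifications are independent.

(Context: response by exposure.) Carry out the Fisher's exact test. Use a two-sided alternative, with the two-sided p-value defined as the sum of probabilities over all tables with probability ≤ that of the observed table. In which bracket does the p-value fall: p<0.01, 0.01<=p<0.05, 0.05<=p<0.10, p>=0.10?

p-value bracket: 0.05<=p<0.10

Margins: r₁=12, r₂=10, c₁=15, c₂=7, n=22
p_obs = C(12,6)·C(10,9)/C(22,15); sum pmf over tables with pmf ≤ p_obs
p-value (two-sided) = 0.07430
→ bracket: 0.05<=p<0.10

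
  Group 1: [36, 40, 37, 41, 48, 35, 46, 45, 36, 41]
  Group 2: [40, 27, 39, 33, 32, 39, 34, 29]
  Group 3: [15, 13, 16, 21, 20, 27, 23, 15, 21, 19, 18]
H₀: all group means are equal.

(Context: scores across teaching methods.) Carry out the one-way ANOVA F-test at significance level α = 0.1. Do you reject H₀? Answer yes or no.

Group means [40.50, 34.12, 18.91], grand mean 30.552
SSB = Σnᵢ(x̄ᵢ−x̄)² = 2582.888; SSW = ΣΣ(x−x̄ᵢ)² = 522.284
MSB = 2582.888/2 = 1291.4442; MSW = 522.284/26 = 20.0878
F = MSB/MSW = 64.2898
df = (2, 26)
p-value (upper-tail) = 0.00000
At α=0.1: p < α → reject H₀

reject H₀: yes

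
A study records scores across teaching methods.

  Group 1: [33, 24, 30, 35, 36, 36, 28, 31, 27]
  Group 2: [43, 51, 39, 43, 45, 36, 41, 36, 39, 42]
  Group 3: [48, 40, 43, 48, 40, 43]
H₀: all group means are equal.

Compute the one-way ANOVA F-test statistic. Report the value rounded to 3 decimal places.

Group means [31.11, 41.50, 43.67], grand mean 38.280
SSB = Σnᵢ(x̄ᵢ−x̄)² = 740.318; SSW = ΣΣ(x−x̄ᵢ)² = 390.722
MSB = 740.318/2 = 370.1589; MSW = 390.722/22 = 17.7601
F = MSB/MSW = 20.8422
df = (2, 22)

test statistic = 20.842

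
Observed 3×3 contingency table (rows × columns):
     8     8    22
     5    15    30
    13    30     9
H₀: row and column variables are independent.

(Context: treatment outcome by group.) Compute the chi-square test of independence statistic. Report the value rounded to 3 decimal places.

test statistic = 25.434

Row totals [38, 50, 52], col totals [26, 53, 61], n=140
χ² = (8−7.06)²/7.06 + (8−14.39)²/14.39 + (22−16.56)²/16.56 + (5−9.29)²/9.29 + (15−18.93)²/18.93 + (30−21.79)²/21.79 + (13−9.66)²/9.66 + (30−19.69)²/19.69 + (9−22.66)²/22.66 = 25.4338
df = 4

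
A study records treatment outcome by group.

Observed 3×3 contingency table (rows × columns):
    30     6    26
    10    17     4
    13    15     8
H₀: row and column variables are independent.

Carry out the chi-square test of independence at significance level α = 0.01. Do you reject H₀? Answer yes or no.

reject H₀: yes

Row totals [62, 31, 36], col totals [53, 38, 38], n=129
χ² = (30−25.47)²/25.47 + (6−18.26)²/18.26 + (26−18.26)²/18.26 + (10−12.74)²/12.74 + (17−9.13)²/9.13 + (4−9.13)²/9.13 + (13−14.79)²/14.79 + (15−10.60)²/10.60 + (8−10.60)²/10.60 = 25.2460
df = 4
p-value (upper-tail) = 0.00004
At α=0.01: p < α → reject H₀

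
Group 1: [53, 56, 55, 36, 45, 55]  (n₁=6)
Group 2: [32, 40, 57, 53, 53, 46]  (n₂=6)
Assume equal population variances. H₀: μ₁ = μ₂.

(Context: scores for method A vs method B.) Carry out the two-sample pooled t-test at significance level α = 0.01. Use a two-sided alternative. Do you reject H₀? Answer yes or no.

x̄₁=50.000, s₁=7.950, n₁=6
x̄₂=46.833, s₂=9.453, n₂=6
s_p² = [5·7.950² + 5·9.453²]/10 = 76.2833
SE = √(s_p²·(1/6+1/6)) = 5.0426
t = (50.000−46.833)/5.0426 = 0.6280
df = 10
p-value (two-sided) = 0.54409
At α=0.01: p ≥ α → fail to reject H₀

reject H₀: no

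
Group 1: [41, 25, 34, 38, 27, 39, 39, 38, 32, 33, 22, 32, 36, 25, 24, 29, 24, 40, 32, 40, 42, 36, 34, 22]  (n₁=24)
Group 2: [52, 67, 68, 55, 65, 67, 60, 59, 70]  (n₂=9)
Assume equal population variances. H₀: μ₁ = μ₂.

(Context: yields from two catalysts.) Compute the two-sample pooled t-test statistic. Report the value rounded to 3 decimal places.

x̄₁=32.667, s₁=6.492, n₁=24
x̄₂=62.556, s₂=6.307, n₂=9
s_p² = [23·6.492² + 8·6.307²]/31 = 41.5341
SE = √(s_p²·(1/24+1/9)) = 2.5190
t = (32.667−62.556)/2.5190 = -11.8653
df = 31

test statistic = -11.865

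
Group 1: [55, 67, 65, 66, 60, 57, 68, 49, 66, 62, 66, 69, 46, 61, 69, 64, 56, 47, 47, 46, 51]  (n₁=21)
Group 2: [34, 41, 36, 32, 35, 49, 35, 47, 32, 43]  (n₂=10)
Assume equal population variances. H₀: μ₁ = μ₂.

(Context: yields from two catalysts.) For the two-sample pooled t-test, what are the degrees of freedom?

degrees of freedom = 29

df = n₁ + n₂ − 2 = 21 + 10 − 2 = 29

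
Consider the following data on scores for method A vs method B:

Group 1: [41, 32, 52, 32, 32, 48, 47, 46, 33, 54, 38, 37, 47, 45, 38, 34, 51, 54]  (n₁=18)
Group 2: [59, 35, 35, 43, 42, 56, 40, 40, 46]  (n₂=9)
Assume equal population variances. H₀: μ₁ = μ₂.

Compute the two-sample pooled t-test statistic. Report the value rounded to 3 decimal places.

test statistic = -0.519

x̄₁=42.278, s₁=7.976, n₁=18
x̄₂=44.000, s₂=8.456, n₂=9
s_p² = [17·7.976² + 8·8.456²]/25 = 66.1444
SE = √(s_p²·(1/18+1/9)) = 3.3203
t = (42.278−44.000)/3.3203 = -0.5187
df = 25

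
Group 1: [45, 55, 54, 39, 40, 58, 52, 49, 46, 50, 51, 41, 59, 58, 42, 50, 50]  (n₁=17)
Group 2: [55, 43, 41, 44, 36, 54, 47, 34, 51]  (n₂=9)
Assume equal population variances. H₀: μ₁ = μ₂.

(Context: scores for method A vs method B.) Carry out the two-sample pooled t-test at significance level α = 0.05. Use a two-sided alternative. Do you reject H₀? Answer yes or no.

x̄₁=49.353, s₁=6.403, n₁=17
x̄₂=45.000, s₂=7.450, n₂=9
s_p² = [16·6.403² + 8·7.450²]/24 = 45.8284
SE = √(s_p²·(1/17+1/9)) = 2.7907
t = (49.353−45.000)/2.7907 = 1.5598
df = 24
p-value (two-sided) = 0.13189
At α=0.05: p ≥ α → fail to reject H₀

reject H₀: no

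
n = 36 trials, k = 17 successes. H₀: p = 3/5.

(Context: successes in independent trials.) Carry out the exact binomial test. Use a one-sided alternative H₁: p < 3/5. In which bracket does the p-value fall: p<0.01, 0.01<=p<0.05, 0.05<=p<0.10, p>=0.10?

p-value bracket: 0.05<=p<0.10

Exact binomial: n=36, k=17, p₀=3/5=0.6000
P(X≤17) from Σ C(n,i)·p₀^i·(1−p₀)^(n−i)
p-value (one-sided, H₁ less) = 0.08264
→ bracket: 0.05<=p<0.10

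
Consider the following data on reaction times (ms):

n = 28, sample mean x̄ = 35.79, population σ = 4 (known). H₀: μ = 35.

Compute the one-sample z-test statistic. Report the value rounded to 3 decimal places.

SE = σ/√n = 4/√28 = 0.7559
z = (x̄−μ₀)/SE = (35.79−35)/0.7559 = 1.0451

test statistic = 1.045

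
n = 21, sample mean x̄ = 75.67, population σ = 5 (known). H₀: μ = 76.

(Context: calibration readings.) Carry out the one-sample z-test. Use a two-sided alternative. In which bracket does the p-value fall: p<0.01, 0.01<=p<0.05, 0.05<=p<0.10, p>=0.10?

SE = σ/√n = 5/√21 = 1.0911
z = (x̄−μ₀)/SE = (75.67−76)/1.0911 = -0.3024
p-value (two-sided) = 0.76231
→ bracket: p>=0.10

p-value bracket: p>=0.10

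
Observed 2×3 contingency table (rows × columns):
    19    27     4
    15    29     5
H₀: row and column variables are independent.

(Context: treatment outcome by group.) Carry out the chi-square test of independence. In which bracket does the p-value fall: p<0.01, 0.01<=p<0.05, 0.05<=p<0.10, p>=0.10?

Row totals [50, 49], col totals [34, 56, 9], n=99
χ² = (19−17.17)²/17.17 + (27−28.28)²/28.28 + (4−4.55)²/4.55 + (15−16.83)²/16.83 + (29−27.72)²/27.72 + (5−4.45)²/4.45 = 0.6431
df = 2
p-value (upper-tail) = 0.72503
→ bracket: p>=0.10

p-value bracket: p>=0.10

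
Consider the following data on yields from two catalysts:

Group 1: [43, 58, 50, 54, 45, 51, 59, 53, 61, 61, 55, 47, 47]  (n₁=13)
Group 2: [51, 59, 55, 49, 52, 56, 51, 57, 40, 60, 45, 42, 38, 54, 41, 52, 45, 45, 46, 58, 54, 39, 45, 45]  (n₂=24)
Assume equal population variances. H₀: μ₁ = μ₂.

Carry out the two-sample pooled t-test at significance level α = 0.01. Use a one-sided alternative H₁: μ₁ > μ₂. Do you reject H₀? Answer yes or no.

reject H₀: no

x̄₁=52.615, s₁=6.063, n₁=13
x̄₂=49.125, s₂=6.694, n₂=24
s_p² = [12·6.063² + 23·6.694²]/35 = 42.0486
SE = √(s_p²·(1/13+1/24)) = 2.2331
t = (52.615−49.125)/2.2331 = 1.5631
df = 35
p-value (one-sided, H₁ greater) = 0.06352
At α=0.01: p ≥ α → fail to reject H₀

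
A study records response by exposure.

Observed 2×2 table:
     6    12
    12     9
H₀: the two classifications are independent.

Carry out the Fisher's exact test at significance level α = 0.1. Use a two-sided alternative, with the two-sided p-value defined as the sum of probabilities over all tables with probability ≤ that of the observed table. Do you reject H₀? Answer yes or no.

Margins: r₁=18, r₂=21, c₁=18, c₂=21, n=39
p_obs = C(18,6)·C(21,12)/C(39,18); sum pmf over tables with pmf ≤ p_obs
p-value (two-sided) = 0.20053
At α=0.1: p ≥ α → fail to reject H₀

reject H₀: no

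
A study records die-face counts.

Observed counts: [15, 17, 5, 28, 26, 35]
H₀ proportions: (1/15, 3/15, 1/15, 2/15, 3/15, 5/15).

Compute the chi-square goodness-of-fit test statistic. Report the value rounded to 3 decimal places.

n = 126; E_i = n·p_i = [8.40, 25.20, 8.40, 16.80, 25.20, 42.00]
χ² = (15−8.40)²/8.40 + (17−25.20)²/25.20 + (5−8.40)²/8.40 + (28−16.80)²/16.80 + (26−25.20)²/25.20 + (35−42.00)²/42.00 = 17.8889
df = 5

test statistic = 17.889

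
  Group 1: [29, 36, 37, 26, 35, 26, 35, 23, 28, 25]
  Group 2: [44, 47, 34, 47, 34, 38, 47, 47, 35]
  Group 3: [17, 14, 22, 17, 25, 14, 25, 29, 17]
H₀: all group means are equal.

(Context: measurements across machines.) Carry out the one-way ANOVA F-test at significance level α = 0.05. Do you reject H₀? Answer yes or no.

Group means [30.00, 41.44, 20.00], grand mean 30.464
SSB = Σnᵢ(x̄ᵢ−x̄)² = 2072.742; SSW = ΣΣ(x−x̄ᵢ)² = 774.222
MSB = 2072.742/2 = 1036.3710; MSW = 774.222/25 = 30.9689
F = MSB/MSW = 33.4649
df = (2, 25)
p-value (upper-tail) = 0.00000
At α=0.05: p < α → reject H₀

reject H₀: yes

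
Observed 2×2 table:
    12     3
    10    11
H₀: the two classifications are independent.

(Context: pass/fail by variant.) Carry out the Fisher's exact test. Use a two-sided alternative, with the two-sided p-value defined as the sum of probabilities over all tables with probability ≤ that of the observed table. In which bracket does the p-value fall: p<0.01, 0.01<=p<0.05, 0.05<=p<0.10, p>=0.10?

Margins: r₁=15, r₂=21, c₁=22, c₂=14, n=36
p_obs = C(15,12)·C(21,10)/C(36,22); sum pmf over tables with pmf ≤ p_obs
p-value (two-sided) = 0.08330
→ bracket: 0.05<=p<0.10

p-value bracket: 0.05<=p<0.10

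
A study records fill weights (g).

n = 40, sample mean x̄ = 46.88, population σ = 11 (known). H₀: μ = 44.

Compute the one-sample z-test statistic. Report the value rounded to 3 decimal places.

SE = σ/√n = 11/√40 = 1.7393
z = (x̄−μ₀)/SE = (46.88−44)/1.7393 = 1.6559

test statistic = 1.656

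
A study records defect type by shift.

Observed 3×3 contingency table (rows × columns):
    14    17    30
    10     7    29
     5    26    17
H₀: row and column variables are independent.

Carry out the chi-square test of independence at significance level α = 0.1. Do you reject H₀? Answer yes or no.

Row totals [61, 46, 48], col totals [29, 50, 76], n=155
χ² = (14−11.41)²/11.41 + (17−19.68)²/19.68 + (30−29.91)²/29.91 + (10−8.61)²/8.61 + (7−14.84)²/14.84 + (29−22.55)²/22.55 + (5−8.98)²/8.98 + (26−15.48)²/15.48 + (17−23.54)²/23.54 = 17.8807
df = 4
p-value (upper-tail) = 0.00130
At α=0.1: p < α → reject H₀

reject H₀: yes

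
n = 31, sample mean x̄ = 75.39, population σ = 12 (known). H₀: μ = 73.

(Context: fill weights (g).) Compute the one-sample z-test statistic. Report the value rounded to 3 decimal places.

test statistic = 1.109

SE = σ/√n = 12/√31 = 2.1553
z = (x̄−μ₀)/SE = (75.39−73)/2.1553 = 1.1089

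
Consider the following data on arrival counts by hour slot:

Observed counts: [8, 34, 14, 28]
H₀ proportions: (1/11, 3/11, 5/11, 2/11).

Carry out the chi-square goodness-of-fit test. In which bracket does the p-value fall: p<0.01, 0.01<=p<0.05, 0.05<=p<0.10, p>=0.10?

n = 84; E_i = n·p_i = [7.64, 22.91, 38.18, 15.27]
χ² = (8−7.64)²/7.64 + (34−22.91)²/22.91 + (14−38.18)²/38.18 + (28−15.27)²/15.27 = 31.3079
df = 3
p-value (upper-tail) = 0.00000
→ bracket: p<0.01

p-value bracket: p<0.01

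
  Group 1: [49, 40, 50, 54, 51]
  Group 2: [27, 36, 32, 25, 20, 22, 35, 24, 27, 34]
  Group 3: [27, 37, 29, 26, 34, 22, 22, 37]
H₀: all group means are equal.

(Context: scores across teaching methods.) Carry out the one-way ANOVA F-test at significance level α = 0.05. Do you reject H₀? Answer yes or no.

Group means [48.80, 28.20, 29.25], grand mean 33.043
SSB = Σnᵢ(x̄ᵢ−x̄)² = 1591.057; SSW = ΣΣ(x−x̄ᵢ)² = 665.900
MSB = 1591.057/2 = 795.5283; MSW = 665.900/20 = 33.2950
F = MSB/MSW = 23.8933
df = (2, 20)
p-value (upper-tail) = 0.00000
At α=0.05: p < α → reject H₀

reject H₀: yes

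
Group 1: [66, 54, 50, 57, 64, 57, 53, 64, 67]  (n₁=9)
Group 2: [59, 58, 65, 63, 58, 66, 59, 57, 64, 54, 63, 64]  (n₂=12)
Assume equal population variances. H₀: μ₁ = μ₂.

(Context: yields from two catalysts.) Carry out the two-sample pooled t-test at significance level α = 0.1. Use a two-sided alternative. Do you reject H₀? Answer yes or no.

reject H₀: no

x̄₁=59.111, s₁=6.254, n₁=9
x̄₂=60.833, s₂=3.786, n₂=12
s_p² = [8·6.254² + 11·3.786²]/19 = 24.7661
SE = √(s_p²·(1/9+1/12)) = 2.1945
t = (59.111−60.833)/2.1945 = -0.7848
df = 19
p-value (two-sided) = 0.44224
At α=0.1: p ≥ α → fail to reject H₀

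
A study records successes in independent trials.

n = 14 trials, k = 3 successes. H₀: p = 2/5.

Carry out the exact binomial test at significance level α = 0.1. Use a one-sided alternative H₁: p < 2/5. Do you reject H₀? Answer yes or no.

reject H₀: no

Exact binomial: n=14, k=3, p₀=2/5=0.4000
P(X≤3) from Σ C(n,i)·p₀^i·(1−p₀)^(n−i)
p-value (one-sided, H₁ less) = 0.12431
At α=0.1: p ≥ α → fail to reject H₀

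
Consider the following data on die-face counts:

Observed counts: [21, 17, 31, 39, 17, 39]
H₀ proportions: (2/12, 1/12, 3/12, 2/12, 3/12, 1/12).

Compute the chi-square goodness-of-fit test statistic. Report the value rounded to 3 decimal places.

test statistic = 70.707

n = 164; E_i = n·p_i = [27.33, 13.67, 41.00, 27.33, 41.00, 13.67]
χ² = (21−27.33)²/27.33 + (17−13.67)²/13.67 + (31−41.00)²/41.00 + (39−27.33)²/27.33 + (17−41.00)²/41.00 + (39−13.67)²/13.67 = 70.7073
df = 5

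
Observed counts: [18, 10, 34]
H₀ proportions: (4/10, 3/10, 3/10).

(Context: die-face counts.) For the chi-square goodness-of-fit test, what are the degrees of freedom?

degrees of freedom = 2

df = k − 1 = 3 − 1 = 2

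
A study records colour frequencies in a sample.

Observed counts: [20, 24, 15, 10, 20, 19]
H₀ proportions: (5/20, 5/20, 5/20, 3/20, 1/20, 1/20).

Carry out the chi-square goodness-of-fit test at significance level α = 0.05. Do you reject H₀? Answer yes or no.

reject H₀: yes

n = 108; E_i = n·p_i = [27.00, 27.00, 27.00, 16.20, 5.40, 5.40]
χ² = (20−27.00)²/27.00 + (24−27.00)²/27.00 + (15−27.00)²/27.00 + (10−16.20)²/16.20 + (20−5.40)²/5.40 + (19−5.40)²/5.40 = 83.5802
df = 5
p-value (upper-tail) = 0.00000
At α=0.05: p < α → reject H₀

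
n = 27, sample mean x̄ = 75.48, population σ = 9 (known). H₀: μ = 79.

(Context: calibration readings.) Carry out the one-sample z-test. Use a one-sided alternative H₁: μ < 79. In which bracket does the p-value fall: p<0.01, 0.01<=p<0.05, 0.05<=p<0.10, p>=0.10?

p-value bracket: 0.01<=p<0.05

SE = σ/√n = 9/√27 = 1.7321
z = (x̄−μ₀)/SE = (75.48−79)/1.7321 = -2.0323
p-value (one-sided, H₁ less) = 0.02106
→ bracket: 0.01<=p<0.05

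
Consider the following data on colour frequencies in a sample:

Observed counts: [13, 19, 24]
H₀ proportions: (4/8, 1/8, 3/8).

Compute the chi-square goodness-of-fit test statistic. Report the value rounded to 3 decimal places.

n = 56; E_i = n·p_i = [28.00, 7.00, 21.00]
χ² = (13−28.00)²/28.00 + (19−7.00)²/7.00 + (24−21.00)²/21.00 = 29.0357
df = 2

test statistic = 29.036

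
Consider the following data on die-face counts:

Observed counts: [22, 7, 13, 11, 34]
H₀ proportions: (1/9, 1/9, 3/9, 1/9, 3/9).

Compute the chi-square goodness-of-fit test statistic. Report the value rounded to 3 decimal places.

n = 87; E_i = n·p_i = [9.67, 9.67, 29.00, 9.67, 29.00]
χ² = (22−9.67)²/9.67 + (7−9.67)²/9.67 + (13−29.00)²/29.00 + (11−9.67)²/9.67 + (34−29.00)²/29.00 = 26.3448
df = 4

test statistic = 26.345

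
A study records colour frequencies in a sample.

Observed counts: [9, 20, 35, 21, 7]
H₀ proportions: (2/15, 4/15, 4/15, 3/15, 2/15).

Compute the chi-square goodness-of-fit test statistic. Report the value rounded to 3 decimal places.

test statistic = 8.802

n = 92; E_i = n·p_i = [12.27, 24.53, 24.53, 18.40, 12.27]
χ² = (9−12.27)²/12.27 + (20−24.53)²/24.53 + (35−24.53)²/24.53 + (21−18.40)²/18.40 + (7−12.27)²/12.27 = 8.8016
df = 4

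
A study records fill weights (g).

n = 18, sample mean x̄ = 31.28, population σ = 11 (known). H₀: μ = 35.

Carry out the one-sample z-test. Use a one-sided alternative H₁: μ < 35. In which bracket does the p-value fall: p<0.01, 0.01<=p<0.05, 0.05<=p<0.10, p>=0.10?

SE = σ/√n = 11/√18 = 2.5927
z = (x̄−μ₀)/SE = (31.28−35)/2.5927 = -1.4348
p-value (one-sided, H₁ less) = 0.07567
→ bracket: 0.05<=p<0.10

p-value bracket: 0.05<=p<0.10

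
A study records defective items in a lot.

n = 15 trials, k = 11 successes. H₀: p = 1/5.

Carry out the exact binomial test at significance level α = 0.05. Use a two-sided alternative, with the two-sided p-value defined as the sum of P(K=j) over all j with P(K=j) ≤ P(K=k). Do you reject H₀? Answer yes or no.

Exact binomial: n=15, k=11, p₀=1/5=0.2000
P(X=j) = C(n,j)·p₀^j·(1−p₀)^(n−j); p = Σ P(X=j) over j with P(X=j) ≤ P(X=11)
p-value (two-sided) = 0.00001
At α=0.05: p < α → reject H₀

reject H₀: yes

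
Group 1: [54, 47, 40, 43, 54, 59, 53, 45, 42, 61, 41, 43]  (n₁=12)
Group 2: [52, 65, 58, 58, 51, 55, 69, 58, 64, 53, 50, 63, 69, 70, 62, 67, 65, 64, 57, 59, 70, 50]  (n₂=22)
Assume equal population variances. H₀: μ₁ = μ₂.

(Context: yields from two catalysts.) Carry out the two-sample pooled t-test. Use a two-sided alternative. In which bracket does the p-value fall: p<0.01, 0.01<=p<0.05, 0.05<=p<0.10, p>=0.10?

p-value bracket: p<0.01

x̄₁=48.500, s₁=7.342, n₁=12
x̄₂=60.409, s₂=6.702, n₂=22
s_p² = [11·7.342² + 21·6.702²]/32 = 48.0099
SE = √(s_p²·(1/12+1/22)) = 2.4866
t = (48.500−60.409)/2.4866 = -4.7893
df = 32
p-value (two-sided) = 0.00004
→ bracket: p<0.01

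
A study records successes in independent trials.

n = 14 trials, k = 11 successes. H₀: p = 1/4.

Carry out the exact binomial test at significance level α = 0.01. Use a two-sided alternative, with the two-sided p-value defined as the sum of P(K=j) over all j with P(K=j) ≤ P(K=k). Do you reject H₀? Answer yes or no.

reject H₀: yes

Exact binomial: n=14, k=11, p₀=1/4=0.2500
P(X=j) = C(n,j)·p₀^j·(1−p₀)^(n−j); p = Σ P(X=j) over j with P(X=j) ≤ P(X=11)
p-value (two-sided) = 0.00004
At α=0.01: p < α → reject H₀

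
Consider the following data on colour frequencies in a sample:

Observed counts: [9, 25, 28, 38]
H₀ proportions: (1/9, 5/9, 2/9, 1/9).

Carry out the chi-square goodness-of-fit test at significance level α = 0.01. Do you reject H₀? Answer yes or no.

n = 100; E_i = n·p_i = [11.11, 55.56, 22.22, 11.11]
χ² = (9−11.11)²/11.11 + (25−55.56)²/55.56 + (28−22.22)²/22.22 + (38−11.11)²/11.11 = 83.7800
df = 3
p-value (upper-tail) = 0.00000
At α=0.01: p < α → reject H₀

reject H₀: yes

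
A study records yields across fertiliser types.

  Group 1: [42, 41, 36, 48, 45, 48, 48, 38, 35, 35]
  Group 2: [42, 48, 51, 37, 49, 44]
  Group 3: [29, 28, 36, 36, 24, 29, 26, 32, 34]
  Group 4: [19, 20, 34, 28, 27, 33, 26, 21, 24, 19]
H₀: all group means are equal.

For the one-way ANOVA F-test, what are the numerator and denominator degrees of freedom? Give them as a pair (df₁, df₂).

k = 4 groups, N = 35 total
df = (k−1, N−k) = (4−1, 35−4) = (3, 31)

degrees of freedom = [3, 31]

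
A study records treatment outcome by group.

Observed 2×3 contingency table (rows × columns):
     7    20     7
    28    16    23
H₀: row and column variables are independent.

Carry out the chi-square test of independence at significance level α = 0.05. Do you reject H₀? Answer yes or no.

reject H₀: yes

Row totals [34, 67], col totals [35, 36, 30], n=101
χ² = (7−11.78)²/11.78 + (20−12.12)²/12.12 + (7−10.10)²/10.10 + (28−23.22)²/23.22 + (16−23.88)²/23.88 + (23−19.90)²/19.90 = 12.0858
df = 2
p-value (upper-tail) = 0.00237
At α=0.05: p < α → reject H₀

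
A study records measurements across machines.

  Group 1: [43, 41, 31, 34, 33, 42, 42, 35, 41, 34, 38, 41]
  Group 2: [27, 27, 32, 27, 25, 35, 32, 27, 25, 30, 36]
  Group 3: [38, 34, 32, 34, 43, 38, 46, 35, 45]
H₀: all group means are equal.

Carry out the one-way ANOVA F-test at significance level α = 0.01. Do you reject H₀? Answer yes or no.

reject H₀: yes

Group means [37.92, 29.36, 38.33], grand mean 35.094
SSB = Σnᵢ(x̄ᵢ−x̄)² = 551.257; SSW = ΣΣ(x−x̄ᵢ)² = 563.462
MSB = 551.257/2 = 275.6283; MSW = 563.462/29 = 19.4297
F = MSB/MSW = 14.1859
df = (2, 29)
p-value (upper-tail) = 0.00005
At α=0.01: p < α → reject H₀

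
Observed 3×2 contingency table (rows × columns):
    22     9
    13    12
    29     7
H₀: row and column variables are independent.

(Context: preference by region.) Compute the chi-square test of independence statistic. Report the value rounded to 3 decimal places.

Row totals [31, 25, 36], col totals [64, 28], n=92
χ² = (22−21.57)²/21.57 + (9−9.43)²/9.43 + (13−17.39)²/17.39 + (12−7.61)²/7.61 + (29−25.04)²/25.04 + (7−10.96)²/10.96 = 5.7258
df = 2

test statistic = 5.726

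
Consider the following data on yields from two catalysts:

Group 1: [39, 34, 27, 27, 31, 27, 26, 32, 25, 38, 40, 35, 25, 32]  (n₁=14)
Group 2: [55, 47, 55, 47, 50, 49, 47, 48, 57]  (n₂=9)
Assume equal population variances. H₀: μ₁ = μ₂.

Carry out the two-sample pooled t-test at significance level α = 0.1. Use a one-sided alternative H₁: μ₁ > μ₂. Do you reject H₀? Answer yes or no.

reject H₀: no

x̄₁=31.286, s₁=5.298, n₁=14
x̄₂=50.556, s₂=4.003, n₂=9
s_p² = [13·5.298² + 8·4.003²]/21 = 23.4800
SE = √(s_p²·(1/14+1/9)) = 2.0703
t = (31.286−50.556)/2.0703 = -9.3079
df = 21
p-value (one-sided, H₁ greater) = 1.00000
At α=0.1: p ≥ α → fail to reject H₀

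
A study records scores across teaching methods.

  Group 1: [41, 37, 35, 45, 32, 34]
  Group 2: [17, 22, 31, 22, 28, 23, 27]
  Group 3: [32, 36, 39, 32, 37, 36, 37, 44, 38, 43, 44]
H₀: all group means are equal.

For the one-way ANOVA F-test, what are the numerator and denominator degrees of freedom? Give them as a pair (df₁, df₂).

degrees of freedom = [2, 21]

k = 3 groups, N = 24 total
df = (k−1, N−k) = (3−1, 24−3) = (2, 21)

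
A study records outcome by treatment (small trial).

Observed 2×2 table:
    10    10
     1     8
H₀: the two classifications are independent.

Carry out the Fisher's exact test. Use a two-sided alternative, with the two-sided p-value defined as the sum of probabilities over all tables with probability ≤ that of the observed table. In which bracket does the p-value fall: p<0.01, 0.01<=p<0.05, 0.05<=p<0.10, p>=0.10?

Margins: r₁=20, r₂=9, c₁=11, c₂=18, n=29
p_obs = C(20,10)·C(9,1)/C(29,11); sum pmf over tables with pmf ≤ p_obs
p-value (two-sided) = 0.09590
→ bracket: 0.05<=p<0.10

p-value bracket: 0.05<=p<0.10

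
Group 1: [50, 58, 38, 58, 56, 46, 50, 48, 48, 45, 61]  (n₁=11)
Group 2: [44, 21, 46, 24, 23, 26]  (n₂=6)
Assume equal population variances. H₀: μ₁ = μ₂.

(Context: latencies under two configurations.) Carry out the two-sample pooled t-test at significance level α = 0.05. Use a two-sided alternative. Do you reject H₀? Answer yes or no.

reject H₀: yes

x̄₁=50.727, s₁=6.872, n₁=11
x̄₂=30.667, s₂=11.237, n₂=6
s_p² = [10·6.872² + 5·11.237²]/15 = 73.5677
SE = √(s_p²·(1/11+1/6)) = 4.3531
t = (50.727−30.667)/4.3531 = 4.6084
df = 15
p-value (two-sided) = 0.00034
At α=0.05: p < α → reject H₀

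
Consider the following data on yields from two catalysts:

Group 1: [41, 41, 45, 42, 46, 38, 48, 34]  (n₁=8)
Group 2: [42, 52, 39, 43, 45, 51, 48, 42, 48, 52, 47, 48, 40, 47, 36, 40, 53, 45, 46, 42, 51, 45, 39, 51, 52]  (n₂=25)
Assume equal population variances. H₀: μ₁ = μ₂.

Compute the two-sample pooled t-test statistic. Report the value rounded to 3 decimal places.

x̄₁=41.875, s₁=4.518, n₁=8
x̄₂=45.760, s₂=4.893, n₂=25
s_p² = [7·4.518² + 24·4.893²]/31 = 23.1431
SE = √(s_p²·(1/8+1/25)) = 1.9541
t = (41.875−45.760)/1.9541 = -1.9881
df = 31

test statistic = -1.988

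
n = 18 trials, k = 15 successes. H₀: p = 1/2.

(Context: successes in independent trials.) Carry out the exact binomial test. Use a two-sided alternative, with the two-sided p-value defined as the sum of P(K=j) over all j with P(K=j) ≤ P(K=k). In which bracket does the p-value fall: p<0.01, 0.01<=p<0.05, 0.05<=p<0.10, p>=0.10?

p-value bracket: p<0.01

Exact binomial: n=18, k=15, p₀=1/2=0.5000
P(X=j) = C(n,j)·p₀^j·(1−p₀)^(n−j); p = Σ P(X=j) over j with P(X=j) ≤ P(X=15)
p-value (two-sided) = 0.00754
→ bracket: p<0.01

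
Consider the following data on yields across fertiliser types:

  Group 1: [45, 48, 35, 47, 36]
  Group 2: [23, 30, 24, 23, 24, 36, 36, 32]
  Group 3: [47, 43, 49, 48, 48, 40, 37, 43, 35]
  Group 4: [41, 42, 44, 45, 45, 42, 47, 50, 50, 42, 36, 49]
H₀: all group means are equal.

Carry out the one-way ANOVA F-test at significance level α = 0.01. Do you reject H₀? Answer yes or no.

Group means [42.20, 28.50, 43.33, 44.42], grand mean 40.059
SSB = Σnᵢ(x̄ᵢ−x̄)² = 1416.166; SSW = ΣΣ(x−x̄ᵢ)² = 783.717
MSB = 1416.166/3 = 472.0552; MSW = 783.717/30 = 26.1239
F = MSB/MSW = 18.0699
df = (3, 30)
p-value (upper-tail) = 0.00000
At α=0.01: p < α → reject H₀

reject H₀: yes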